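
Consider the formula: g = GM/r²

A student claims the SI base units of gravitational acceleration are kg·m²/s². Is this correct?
Units of each symbol in g = GM/r²:
  G (gravitational constant): m³/(kg·s²)
  M (mass): kg
  r (distance): m  → to the power 2 in the denominator, contributes 1/m²

Multiplying the contributions: [m³/(kg·s²)] · [kg] · [1/m²]
Adding exponents of each base unit: m: 1, s: -2
SI base units of gravitational acceleration: m/s²

The claimed units kg·m²/s² (exponents kg: 1, m: 2, s: -2) do not match the derived units m/s² (exponents m: 1, s: -2), so the claim is incorrect.

Answer: No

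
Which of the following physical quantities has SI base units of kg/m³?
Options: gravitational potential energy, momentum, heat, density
Checking the SI base units of each option:
  gravitational potential energy (U = -GMm/r): kg·m²/s²  ✗
  momentum (p = mv): kg·m/s  ✗
  heat (Q = mcΔT): kg·m²/s²  ✗
  density (ρ = m/V): kg/m³  ✓ matches

Only density has units kg/m³.

Answer: density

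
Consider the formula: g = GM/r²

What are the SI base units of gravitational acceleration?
Units of each symbol in g = GM/r²:
  G (gravitational constant): m³/(kg·s²)
  M (mass): kg
  r (distance): m  → to the power 2 in the denominator, contributes 1/m²

Multiplying the contributions: [m³/(kg·s²)] · [kg] · [1/m²]
Adding exponents of each base unit: m: 1, s: -2
SI base units of gravitational acceleration: m/s²

Answer: m/s²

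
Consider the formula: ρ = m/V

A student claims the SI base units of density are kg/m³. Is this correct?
Units of each symbol in ρ = m/V:
  m (mass): kg
  V (volume): m³  → in the denominator, contributes 1/m³

Multiplying the contributions: [kg] · [1/m³]
Adding exponents of each base unit: kg: 1, m: -3
SI base units of density: kg/m³

The claimed units kg/m³ match the derived units, so the claim is correct.

Answer: Yes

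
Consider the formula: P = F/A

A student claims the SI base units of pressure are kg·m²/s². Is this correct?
Units of each symbol in P = F/A:
  F (force): kg·m/s²
  A (area): m²  → in the denominator, contributes 1/m²

Multiplying the contributions: [kg·m/s²] · [1/m²]
Adding exponents of each base unit: kg: 1, m: -1, s: -2
SI base units of pressure: kg/(m·s²)

The claimed units kg·m²/s² (exponents kg: 1, m: 2, s: -2) do not match the derived units kg/(m·s²) (exponents kg: 1, m: -1, s: -2), so the claim is incorrect.

Answer: No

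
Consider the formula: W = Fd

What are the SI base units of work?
Units of each symbol in W = Fd:
  F (force): kg·m/s²
  d (displacement): m

Multiplying the contributions: [kg·m/s²] · [m]
Adding exponents of each base unit: kg: 1, m: 2, s: -2
SI base units of work: kg·m²/s²

Answer: kg·m²/s²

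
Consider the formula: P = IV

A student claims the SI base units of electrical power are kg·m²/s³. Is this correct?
Units of each symbol in P = IV:
  I (current): A
  V (voltage, in volts): kg·m²/(s³·A)

Multiplying the contributions: [A] · [kg·m²/(s³·A)]
Adding exponents of each base unit: kg: 1, m: 2, s: -3
SI base units of electrical power: kg·m²/s³

The claimed units kg·m²/s³ match the derived units, so the claim is correct.

Answer: Yes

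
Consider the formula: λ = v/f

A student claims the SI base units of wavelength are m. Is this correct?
Units of each symbol in λ = v/f:
  v (wave speed): m/s
  f (frequency): 1/s  → in the denominator, contributes s

Multiplying the contributions: [m/s] · [s]
Adding exponents of each base unit: m: 1
SI base units of wavelength: m

The claimed units m match the derived units, so the claim is correct.

Answer: Yes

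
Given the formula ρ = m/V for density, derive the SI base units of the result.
Units of each symbol in ρ = m/V:
  m (mass): kg
  V (volume): m³  → in the denominator, contributes 1/m³

Multiplying the contributions: [kg] · [1/m³]
Adding exponents of each base unit: kg: 1, m: -3
SI base units of density: kg/m³

Answer: kg/m³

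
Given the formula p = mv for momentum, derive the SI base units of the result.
Units of each symbol in p = mv:
  m (mass): kg
  v (velocity): m/s

Multiplying the contributions: [kg] · [m/s]
Adding exponents of each base unit: kg: 1, m: 1, s: -1
SI base units of momentum: kg·m/s

Answer: kg·m/s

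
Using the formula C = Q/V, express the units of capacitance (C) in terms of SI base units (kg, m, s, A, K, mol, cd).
Units of each symbol in C = Q/V:
  Q (charge, in coulombs): s·A
  V (voltage, in volts): kg·m²/(s³·A)  → in the denominator, contributes s³·A/(kg·m²)

Multiplying the contributions: [s·A] · [s³·A/(kg·m²)]
Adding exponents of each base unit: kg: -1, m: -2, s: 4, A: 2
SI base units of capacitance: s⁴·A²/(kg·m²)

Answer: s⁴·A²/(kg·m²)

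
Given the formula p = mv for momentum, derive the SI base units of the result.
Units of each symbol in p = mv:
  m (mass): kg
  v (velocity): m/s

Multiplying the contributions: [kg] · [m/s]
Adding exponents of each base unit: kg: 1, m: 1, s: -1
SI base units of momentum: kg·m/s

Answer: kg·m/s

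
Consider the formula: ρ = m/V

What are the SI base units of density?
Units of each symbol in ρ = m/V:
  m (mass): kg
  V (volume): m³  → in the denominator, contributes 1/m³

Multiplying the contributions: [kg] · [1/m³]
Adding exponents of each base unit: kg: 1, m: -3
SI base units of density: kg/m³

Answer: kg/m³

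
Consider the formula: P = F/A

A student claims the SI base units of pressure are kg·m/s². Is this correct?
Units of each symbol in P = F/A:
  F (force): kg·m/s²
  A (area): m²  → in the denominator, contributes 1/m²

Multiplying the contributions: [kg·m/s²] · [1/m²]
Adding exponents of each base unit: kg: 1, m: -1, s: -2
SI base units of pressure: kg/(m·s²)

The claimed units kg·m/s² (exponents kg: 1, m: 1, s: -2) do not match the derived units kg/(m·s²) (exponents kg: 1, m: -1, s: -2), so the claim is incorrect.

Answer: No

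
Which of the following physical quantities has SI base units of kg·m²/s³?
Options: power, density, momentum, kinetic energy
Checking the SI base units of each option:
  power (P = W/t): kg·m²/s³  ✓ matches
  density (ρ = m/V): kg/m³  ✗
  momentum (p = mv): kg·m/s  ✗
  kinetic energy (E = ½mv²): kg·m²/s²  ✗

Only power has units kg·m²/s³.

Answer: power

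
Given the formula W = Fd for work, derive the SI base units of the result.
Units of each symbol in W = Fd:
  F (force): kg·m/s²
  d (displacement): m

Multiplying the contributions: [kg·m/s²] · [m]
Adding exponents of each base unit: kg: 1, m: 2, s: -2
SI base units of work: kg·m²/s²

Answer: kg·m²/s²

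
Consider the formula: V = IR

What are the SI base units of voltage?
Units of each symbol in V = IR:
  I (current): A
  R (resistance, in ohms): kg·m²/(s³·A²)

Multiplying the contributions: [A] · [kg·m²/(s³·A²)]
Adding exponents of each base unit: kg: 1, m: 2, s: -3, A: -1
SI base units of voltage: kg·m²/(s³·A)

Answer: kg·m²/(s³·A)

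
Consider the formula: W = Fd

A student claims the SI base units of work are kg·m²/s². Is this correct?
Units of each symbol in W = Fd:
  F (force): kg·m/s²
  d (displacement): m

Multiplying the contributions: [kg·m/s²] · [m]
Adding exponents of each base unit: kg: 1, m: 2, s: -2
SI base units of work: kg·m²/s²

The claimed units kg·m²/s² match the derived units, so the claim is correct.

Answer: Yes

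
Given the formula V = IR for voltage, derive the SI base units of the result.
Units of each symbol in V = IR:
  I (current): A
  R (resistance, in ohms): kg·m²/(s³·A²)

Multiplying the contributions: [A] · [kg·m²/(s³·A²)]
Adding exponents of each base unit: kg: 1, m: 2, s: -3, A: -1
SI base units of voltage: kg·m²/(s³·A)

Answer: kg·m²/(s³·A)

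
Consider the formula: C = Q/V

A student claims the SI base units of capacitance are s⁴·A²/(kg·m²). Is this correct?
Units of each symbol in C = Q/V:
  Q (charge, in coulombs): s·A
  V (voltage, in volts): kg·m²/(s³·A)  → in the denominator, contributes s³·A/(kg·m²)

Multiplying the contributions: [s·A] · [s³·A/(kg·m²)]
Adding exponents of each base unit: kg: -1, m: -2, s: 4, A: 2
SI base units of capacitance: s⁴·A²/(kg·m²)

The claimed units s⁴·A²/(kg·m²) match the derived units, so the claim is correct.

Answer: Yes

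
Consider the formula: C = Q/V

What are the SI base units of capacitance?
Units of each symbol in C = Q/V:
  Q (charge, in coulombs): s·A
  V (voltage, in volts): kg·m²/(s³·A)  → in the denominator, contributes s³·A/(kg·m²)

Multiplying the contributions: [s·A] · [s³·A/(kg·m²)]
Adding exponents of each base unit: kg: -1, m: -2, s: 4, A: 2
SI base units of capacitance: s⁴·A²/(kg·m²)

Answer: s⁴·A²/(kg·m²)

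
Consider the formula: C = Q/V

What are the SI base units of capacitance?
Units of each symbol in C = Q/V:
  Q (charge, in coulombs): s·A
  V (voltage, in volts): kg·m²/(s³·A)  → in the denominator, contributes s³·A/(kg·m²)

Multiplying the contributions: [s·A] · [s³·A/(kg·m²)]
Adding exponents of each base unit: kg: -1, m: -2, s: 4, A: 2
SI base units of capacitance: s⁴·A²/(kg·m²)

Answer: s⁴·A²/(kg·m²)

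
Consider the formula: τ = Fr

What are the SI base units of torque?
Units of each symbol in τ = Fr:
  F (force): kg·m/s²
  r (lever arm): m

Multiplying the contributions: [kg·m/s²] · [m]
Adding exponents of each base unit: kg: 1, m: 2, s: -2
SI base units of torque: kg·m²/s²

Answer: kg·m²/s²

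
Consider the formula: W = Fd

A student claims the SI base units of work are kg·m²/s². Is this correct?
Units of each symbol in W = Fd:
  F (force): kg·m/s²
  d (displacement): m

Multiplying the contributions: [kg·m/s²] · [m]
Adding exponents of each base unit: kg: 1, m: 2, s: -2
SI base units of work: kg·m²/s²

The claimed units kg·m²/s² match the derived units, so the claim is correct.

Answer: Yes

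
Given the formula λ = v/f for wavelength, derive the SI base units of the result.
Units of each symbol in λ = v/f:
  v (wave speed): m/s
  f (frequency): 1/s  → in the denominator, contributes s

Multiplying the contributions: [m/s] · [s]
Adding exponents of each base unit: m: 1
SI base units of wavelength: m

Answer: m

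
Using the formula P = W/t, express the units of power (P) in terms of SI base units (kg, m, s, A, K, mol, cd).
Units of each symbol in P = W/t:
  W (work): kg·m²/s²
  t (time): s  → in the denominator, contributes 1/s

Multiplying the contributions: [kg·m²/s²] · [1/s]
Adding exponents of each base unit: kg: 1, m: 2, s: -3
SI base units of power: kg·m²/s³

Answer: kg·m²/s³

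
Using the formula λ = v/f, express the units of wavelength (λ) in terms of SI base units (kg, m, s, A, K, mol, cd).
Units of each symbol in λ = v/f:
  v (wave speed): m/s
  f (frequency): 1/s  → in the denominator, contributes s

Multiplying the contributions: [m/s] · [s]
Adding exponents of each base unit: m: 1
SI base units of wavelength: m

Answer: m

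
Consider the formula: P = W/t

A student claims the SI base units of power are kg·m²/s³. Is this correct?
Units of each symbol in P = W/t:
  W (work): kg·m²/s²
  t (time): s  → in the denominator, contributes 1/s

Multiplying the contributions: [kg·m²/s²] · [1/s]
Adding exponents of each base unit: kg: 1, m: 2, s: -3
SI base units of power: kg·m²/s³

The claimed units kg·m²/s³ match the derived units, so the claim is correct.

Answer: Yes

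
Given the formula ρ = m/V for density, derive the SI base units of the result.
Units of each symbol in ρ = m/V:
  m (mass): kg
  V (volume): m³  → in the denominator, contributes 1/m³

Multiplying the contributions: [kg] · [1/m³]
Adding exponents of each base unit: kg: 1, m: -3
SI base units of density: kg/m³

Answer: kg/m³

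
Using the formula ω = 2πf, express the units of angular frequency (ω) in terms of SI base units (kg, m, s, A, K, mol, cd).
Units of each symbol in ω = 2πf:
  f (frequency): 1/s
  The factor 2π is dimensionless.

Multiplying the contributions: [1/s]
Adding exponents of each base unit: s: -1
SI base units of angular frequency: 1/s

Answer: 1/s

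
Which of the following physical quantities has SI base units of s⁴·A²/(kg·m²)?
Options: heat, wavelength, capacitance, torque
Checking the SI base units of each option:
  heat (Q = mcΔT): kg·m²/s²  ✗
  wavelength (λ = v/f): m  ✗
  capacitance (C = Q/V): s⁴·A²/(kg·m²)  ✓ matches
  torque (τ = Fr): kg·m²/s²  ✗

Only capacitance has units s⁴·A²/(kg·m²).

Answer: capacitance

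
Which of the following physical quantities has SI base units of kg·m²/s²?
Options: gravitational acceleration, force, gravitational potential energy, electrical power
Checking the SI base units of each option:
  gravitational acceleration (g = GM/r²): m/s²  ✗
  force (F = ma): kg·m/s²  ✗
  gravitational potential energy (U = -GMm/r): kg·m²/s²  ✓ matches
  electrical power (P = IV): kg·m²/s³  ✗

Only gravitational potential energy has units kg·m²/s².

Answer: gravitational potential energy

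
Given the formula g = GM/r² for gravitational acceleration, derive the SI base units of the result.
Units of each symbol in g = GM/r²:
  G (gravitational constant): m³/(kg·s²)
  M (mass): kg
  r (distance): m  → to the power 2 in the denominator, contributes 1/m²

Multiplying the contributions: [m³/(kg·s²)] · [kg] · [1/m²]
Adding exponents of each base unit: m: 1, s: -2
SI base units of gravitational acceleration: m/s²

Answer: m/s²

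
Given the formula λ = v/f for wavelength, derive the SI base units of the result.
Units of each symbol in λ = v/f:
  v (wave speed): m/s
  f (frequency): 1/s  → in the denominator, contributes s

Multiplying the contributions: [m/s] · [s]
Adding exponents of each base unit: m: 1
SI base units of wavelength: m

Answer: m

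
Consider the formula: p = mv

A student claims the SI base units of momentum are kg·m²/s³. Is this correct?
Units of each symbol in p = mv:
  m (mass): kg
  v (velocity): m/s

Multiplying the contributions: [kg] · [m/s]
Adding exponents of each base unit: kg: 1, m: 1, s: -1
SI base units of momentum: kg·m/s

The claimed units kg·m²/s³ (exponents kg: 1, m: 2, s: -3) do not match the derived units kg·m/s (exponents kg: 1, m: 1, s: -1), so the claim is incorrect.

Answer: No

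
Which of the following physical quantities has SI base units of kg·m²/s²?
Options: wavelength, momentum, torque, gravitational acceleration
Checking the SI base units of each option:
  wavelength (λ = v/f): m  ✗
  momentum (p = mv): kg·m/s  ✗
  torque (τ = Fr): kg·m²/s²  ✓ matches
  gravitational acceleration (g = GM/r²): m/s²  ✗

Only torque has units kg·m²/s².

Answer: torque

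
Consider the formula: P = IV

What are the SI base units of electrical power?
Units of each symbol in P = IV:
  I (current): A
  V (voltage, in volts): kg·m²/(s³·A)

Multiplying the contributions: [A] · [kg·m²/(s³·A)]
Adding exponents of each base unit: kg: 1, m: 2, s: -3
SI base units of electrical power: kg·m²/s³

Answer: kg·m²/s³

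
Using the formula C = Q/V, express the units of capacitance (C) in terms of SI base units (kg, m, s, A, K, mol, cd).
Units of each symbol in C = Q/V:
  Q (charge, in coulombs): s·A
  V (voltage, in volts): kg·m²/(s³·A)  → in the denominator, contributes s³·A/(kg·m²)

Multiplying the contributions: [s·A] · [s³·A/(kg·m²)]
Adding exponents of each base unit: kg: -1, m: -2, s: 4, A: 2
SI base units of capacitance: s⁴·A²/(kg·m²)

Answer: s⁴·A²/(kg·m²)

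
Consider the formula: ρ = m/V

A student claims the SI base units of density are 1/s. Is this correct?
Units of each symbol in ρ = m/V:
  m (mass): kg
  V (volume): m³  → in the denominator, contributes 1/m³

Multiplying the contributions: [kg] · [1/m³]
Adding exponents of each base unit: kg: 1, m: -3
SI base units of density: kg/m³

The claimed units 1/s (exponents s: -1) do not match the derived units kg/m³ (exponents kg: 1, m: -3), so the claim is incorrect.

Answer: No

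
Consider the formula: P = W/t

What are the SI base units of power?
Units of each symbol in P = W/t:
  W (work): kg·m²/s²
  t (time): s  → in the denominator, contributes 1/s

Multiplying the contributions: [kg·m²/s²] · [1/s]
Adding exponents of each base unit: kg: 1, m: 2, s: -3
SI base units of power: kg·m²/s³

Answer: kg·m²/s³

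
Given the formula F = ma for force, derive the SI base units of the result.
Units of each symbol in F = ma:
  m (mass): kg
  a (acceleration): m/s²

Multiplying the contributions: [kg] · [m/s²]
Adding exponents of each base unit: kg: 1, m: 1, s: -2
SI base units of force: kg·m/s²

Answer: kg·m/s²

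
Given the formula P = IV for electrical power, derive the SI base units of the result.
Units of each symbol in P = IV:
  I (current): A
  V (voltage, in volts): kg·m²/(s³·A)

Multiplying the contributions: [A] · [kg·m²/(s³·A)]
Adding exponents of each base unit: kg: 1, m: 2, s: -3
SI base units of electrical power: kg·m²/s³

Answer: kg·m²/s³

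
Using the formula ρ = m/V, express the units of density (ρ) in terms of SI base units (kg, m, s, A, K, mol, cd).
Units of each symbol in ρ = m/V:
  m (mass): kg
  V (volume): m³  → in the denominator, contributes 1/m³

Multiplying the contributions: [kg] · [1/m³]
Adding exponents of each base unit: kg: 1, m: -3
SI base units of density: kg/m³

Answer: kg/m³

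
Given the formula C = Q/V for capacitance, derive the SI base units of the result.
Units of each symbol in C = Q/V:
  Q (charge, in coulombs): s·A
  V (voltage, in volts): kg·m²/(s³·A)  → in the denominator, contributes s³·A/(kg·m²)

Multiplying the contributions: [s·A] · [s³·A/(kg·m²)]
Adding exponents of each base unit: kg: -1, m: -2, s: 4, A: 2
SI base units of capacitance: s⁴·A²/(kg·m²)

Answer: s⁴·A²/(kg·m²)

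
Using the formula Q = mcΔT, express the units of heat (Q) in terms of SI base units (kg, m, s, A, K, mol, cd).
Units of each symbol in Q = mcΔT:
  m (mass): kg
  c (specific heat capacity, in J/(kg·K)): m²/(s²·K)
  ΔT (temperature change): K

Multiplying the contributions: [kg] · [m²/(s²·K)] · [K]
Adding exponents of each base unit: kg: 1, m: 2, s: -2
SI base units of heat: kg·m²/s²

Answer: kg·m²/s²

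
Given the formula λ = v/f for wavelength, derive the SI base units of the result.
Units of each symbol in λ = v/f:
  v (wave speed): m/s
  f (frequency): 1/s  → in the denominator, contributes s

Multiplying the contributions: [m/s] · [s]
Adding exponents of each base unit: m: 1
SI base units of wavelength: m

Answer: m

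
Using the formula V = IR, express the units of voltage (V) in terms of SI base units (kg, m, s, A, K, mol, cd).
Units of each symbol in V = IR:
  I (current): A
  R (resistance, in ohms): kg·m²/(s³·A²)

Multiplying the contributions: [A] · [kg·m²/(s³·A²)]
Adding exponents of each base unit: kg: 1, m: 2, s: -3, A: -1
SI base units of voltage: kg·m²/(s³·A)

Answer: kg·m²/(s³·A)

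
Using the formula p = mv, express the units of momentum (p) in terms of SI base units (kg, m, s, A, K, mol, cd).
Units of each symbol in p = mv:
  m (mass): kg
  v (velocity): m/s

Multiplying the contributions: [kg] · [m/s]
Adding exponents of each base unit: kg: 1, m: 1, s: -1
SI base units of momentum: kg·m/s

Answer: kg·m/s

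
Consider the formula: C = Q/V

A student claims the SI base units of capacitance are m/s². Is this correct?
Units of each symbol in C = Q/V:
  Q (charge, in coulombs): s·A
  V (voltage, in volts): kg·m²/(s³·A)  → in the denominator, contributes s³·A/(kg·m²)

Multiplying the contributions: [s·A] · [s³·A/(kg·m²)]
Adding exponents of each base unit: kg: -1, m: -2, s: 4, A: 2
SI base units of capacitance: s⁴·A²/(kg·m²)

The claimed units m/s² (exponents m: 1, s: -2) do not match the derived units s⁴·A²/(kg·m²) (exponents kg: -1, m: -2, s: 4, A: 2), so the claim is incorrect.

Answer: No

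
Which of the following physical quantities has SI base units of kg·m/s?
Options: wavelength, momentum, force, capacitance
Checking the SI base units of each option:
  wavelength (λ = v/f): m  ✗
  momentum (p = mv): kg·m/s  ✓ matches
  force (F = ma): kg·m/s²  ✗
  capacitance (C = Q/V): s⁴·A²/(kg·m²)  ✗

Only momentum has units kg·m/s.

Answer: momentum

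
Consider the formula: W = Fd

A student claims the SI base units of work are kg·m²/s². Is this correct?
Units of each symbol in W = Fd:
  F (force): kg·m/s²
  d (displacement): m

Multiplying the contributions: [kg·m/s²] · [m]
Adding exponents of each base unit: kg: 1, m: 2, s: -2
SI base units of work: kg·m²/s²

The claimed units kg·m²/s² match the derived units, so the claim is correct.

Answer: Yes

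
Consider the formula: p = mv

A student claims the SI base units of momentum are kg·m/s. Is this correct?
Units of each symbol in p = mv:
  m (mass): kg
  v (velocity): m/s

Multiplying the contributions: [kg] · [m/s]
Adding exponents of each base unit: kg: 1, m: 1, s: -1
SI base units of momentum: kg·m/s

The claimed units kg·m/s match the derived units, so the claim is correct.

Answer: Yes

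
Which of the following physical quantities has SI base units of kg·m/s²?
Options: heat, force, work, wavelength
Checking the SI base units of each option:
  heat (Q = mcΔT): kg·m²/s²  ✗
  force (F = ma): kg·m/s²  ✓ matches
  work (W = Fd): kg·m²/s²  ✗
  wavelength (λ = v/f): m  ✗

Only force has units kg·m/s².

Answer: force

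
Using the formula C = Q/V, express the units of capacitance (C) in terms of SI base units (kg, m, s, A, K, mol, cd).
Units of each symbol in C = Q/V:
  Q (charge, in coulombs): s·A
  V (voltage, in volts): kg·m²/(s³·A)  → in the denominator, contributes s³·A/(kg·m²)

Multiplying the contributions: [s·A] · [s³·A/(kg·m²)]
Adding exponents of each base unit: kg: -1, m: -2, s: 4, A: 2
SI base units of capacitance: s⁴·A²/(kg·m²)

Answer: s⁴·A²/(kg·m²)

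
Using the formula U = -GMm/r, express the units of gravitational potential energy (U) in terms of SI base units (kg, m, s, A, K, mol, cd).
Units of each symbol in U = -GMm/r:
  G (gravitational constant): m³/(kg·s²)
  M (mass): kg
  m (mass): kg
  r (distance): m  → in the denominator, contributes 1/m
  The minus sign does not affect the units.

Multiplying the contributions: [m³/(kg·s²)] · [kg] · [kg] · [1/m]
Adding exponents of each base unit: kg: 1, m: 2, s: -2
SI base units of gravitational potential energy: kg·m²/s²

Answer: kg·m²/s²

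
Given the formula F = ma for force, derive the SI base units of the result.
Units of each symbol in F = ma:
  m (mass): kg
  a (acceleration): m/s²

Multiplying the contributions: [kg] · [m/s²]
Adding exponents of each base unit: kg: 1, m: 1, s: -2
SI base units of force: kg·m/s²

Answer: kg·m/s²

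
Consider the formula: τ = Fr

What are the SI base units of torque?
Units of each symbol in τ = Fr:
  F (force): kg·m/s²
  r (lever arm): m

Multiplying the contributions: [kg·m/s²] · [m]
Adding exponents of each base unit: kg: 1, m: 2, s: -2
SI base units of torque: kg·m²/s²

Answer: kg·m²/s²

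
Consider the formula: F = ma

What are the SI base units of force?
Units of each symbol in F = ma:
  m (mass): kg
  a (acceleration): m/s²

Multiplying the contributions: [kg] · [m/s²]
Adding exponents of each base unit: kg: 1, m: 1, s: -2
SI base units of force: kg·m/s²

Answer: kg·m/s²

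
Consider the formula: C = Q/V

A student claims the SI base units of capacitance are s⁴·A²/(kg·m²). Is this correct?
Units of each symbol in C = Q/V:
  Q (charge, in coulombs): s·A
  V (voltage, in volts): kg·m²/(s³·A)  → in the denominator, contributes s³·A/(kg·m²)

Multiplying the contributions: [s·A] · [s³·A/(kg·m²)]
Adding exponents of each base unit: kg: -1, m: -2, s: 4, A: 2
SI base units of capacitance: s⁴·A²/(kg·m²)

The claimed units s⁴·A²/(kg·m²) match the derived units, so the claim is correct.

Answer: Yes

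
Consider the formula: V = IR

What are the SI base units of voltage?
Units of each symbol in V = IR:
  I (current): A
  R (resistance, in ohms): kg·m²/(s³·A²)

Multiplying the contributions: [A] · [kg·m²/(s³·A²)]
Adding exponents of each base unit: kg: 1, m: 2, s: -3, A: -1
SI base units of voltage: kg·m²/(s³·A)

Answer: kg·m²/(s³·A)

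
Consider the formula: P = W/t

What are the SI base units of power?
Units of each symbol in P = W/t:
  W (work): kg·m²/s²
  t (time): s  → in the denominator, contributes 1/s

Multiplying the contributions: [kg·m²/s²] · [1/s]
Adding exponents of each base unit: kg: 1, m: 2, s: -3
SI base units of power: kg·m²/s³

Answer: kg·m²/s³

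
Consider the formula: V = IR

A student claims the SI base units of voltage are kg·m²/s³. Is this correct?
Units of each symbol in V = IR:
  I (current): A
  R (resistance, in ohms): kg·m²/(s³·A²)

Multiplying the contributions: [A] · [kg·m²/(s³·A²)]
Adding exponents of each base unit: kg: 1, m: 2, s: -3, A: -1
SI base units of voltage: kg·m²/(s³·A)

The claimed units kg·m²/s³ (exponents kg: 1, m: 2, s: -3) do not match the derived units kg·m²/(s³·A) (exponents kg: 1, m: 2, s: -3, A: -1), so the claim is incorrect.

Answer: No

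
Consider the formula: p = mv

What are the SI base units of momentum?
Units of each symbol in p = mv:
  m (mass): kg
  v (velocity): m/s

Multiplying the contributions: [kg] · [m/s]
Adding exponents of each base unit: kg: 1, m: 1, s: -1
SI base units of momentum: kg·m/s

Answer: kg·m/s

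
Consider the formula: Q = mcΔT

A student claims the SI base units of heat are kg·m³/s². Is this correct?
Units of each symbol in Q = mcΔT:
  m (mass): kg
  c (specific heat capacity, in J/(kg·K)): m²/(s²·K)
  ΔT (temperature change): K

Multiplying the contributions: [kg] · [m²/(s²·K)] · [K]
Adding exponents of each base unit: kg: 1, m: 2, s: -2
SI base units of heat: kg·m²/s²

The claimed units kg·m³/s² (exponents kg: 1, m: 3, s: -2) do not match the derived units kg·m²/s² (exponents kg: 1, m: 2, s: -2), so the claim is incorrect.

Answer: No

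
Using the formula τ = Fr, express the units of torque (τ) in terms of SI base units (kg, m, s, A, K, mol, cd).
Units of each symbol in τ = Fr:
  F (force): kg·m/s²
  r (lever arm): m

Multiplying the contributions: [kg·m/s²] · [m]
Adding exponents of each base unit: kg: 1, m: 2, s: -2
SI base units of torque: kg·m²/s²

Answer: kg·m²/s²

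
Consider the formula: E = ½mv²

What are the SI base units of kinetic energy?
Units of each symbol in E = ½mv²:
  m (mass): kg
  v (speed): m/s  → to the power 2, contributes m²/s²
  The factor ½ is dimensionless.

Multiplying the contributions: [kg] · [m²/s²]
Adding exponents of each base unit: kg: 1, m: 2, s: -2
SI base units of kinetic energy: kg·m²/s²

Answer: kg·m²/s²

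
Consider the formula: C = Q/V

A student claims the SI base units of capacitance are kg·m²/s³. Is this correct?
Units of each symbol in C = Q/V:
  Q (charge, in coulombs): s·A
  V (voltage, in volts): kg·m²/(s³·A)  → in the denominator, contributes s³·A/(kg·m²)

Multiplying the contributions: [s·A] · [s³·A/(kg·m²)]
Adding exponents of each base unit: kg: -1, m: -2, s: 4, A: 2
SI base units of capacitance: s⁴·A²/(kg·m²)

The claimed units kg·m²/s³ (exponents kg: 1, m: 2, s: -3) do not match the derived units s⁴·A²/(kg·m²) (exponents kg: -1, m: -2, s: 4, A: 2), so the claim is incorrect.

Answer: No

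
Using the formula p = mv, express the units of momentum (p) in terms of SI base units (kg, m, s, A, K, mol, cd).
Units of each symbol in p = mv:
  m (mass): kg
  v (velocity): m/s

Multiplying the contributions: [kg] · [m/s]
Adding exponents of each base unit: kg: 1, m: 1, s: -1
SI base units of momentum: kg·m/s

Answer: kg·m/s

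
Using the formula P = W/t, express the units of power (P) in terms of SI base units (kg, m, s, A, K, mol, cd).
Units of each symbol in P = W/t:
  W (work): kg·m²/s²
  t (time): s  → in the denominator, contributes 1/s

Multiplying the contributions: [kg·m²/s²] · [1/s]
Adding exponents of each base unit: kg: 1, m: 2, s: -3
SI base units of power: kg·m²/s³

Answer: kg·m²/s³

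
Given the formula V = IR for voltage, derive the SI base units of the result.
Units of each symbol in V = IR:
  I (current): A
  R (resistance, in ohms): kg·m²/(s³·A²)

Multiplying the contributions: [A] · [kg·m²/(s³·A²)]
Adding exponents of each base unit: kg: 1, m: 2, s: -3, A: -1
SI base units of voltage: kg·m²/(s³·A)

Answer: kg·m²/(s³·A)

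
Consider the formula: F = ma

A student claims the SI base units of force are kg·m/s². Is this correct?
Units of each symbol in F = ma:
  m (mass): kg
  a (acceleration): m/s²

Multiplying the contributions: [kg] · [m/s²]
Adding exponents of each base unit: kg: 1, m: 1, s: -2
SI base units of force: kg·m/s²

The claimed units kg·m/s² match the derived units, so the claim is correct.

Answer: Yes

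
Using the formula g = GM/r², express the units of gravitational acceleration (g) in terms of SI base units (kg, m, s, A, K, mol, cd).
Units of each symbol in g = GM/r²:
  G (gravitational constant): m³/(kg·s²)
  M (mass): kg
  r (distance): m  → to the power 2 in the denominator, contributes 1/m²

Multiplying the contributions: [m³/(kg·s²)] · [kg] · [1/m²]
Adding exponents of each base unit: m: 1, s: -2
SI base units of gravitational acceleration: m/s²

Answer: m/s²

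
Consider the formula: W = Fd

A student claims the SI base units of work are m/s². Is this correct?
Units of each symbol in W = Fd:
  F (force): kg·m/s²
  d (displacement): m

Multiplying the contributions: [kg·m/s²] · [m]
Adding exponents of each base unit: kg: 1, m: 2, s: -2
SI base units of work: kg·m²/s²

The claimed units m/s² (exponents m: 1, s: -2) do not match the derived units kg·m²/s² (exponents kg: 1, m: 2, s: -2), so the claim is incorrect.

Answer: No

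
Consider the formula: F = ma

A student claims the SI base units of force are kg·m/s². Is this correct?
Units of each symbol in F = ma:
  m (mass): kg
  a (acceleration): m/s²

Multiplying the contributions: [kg] · [m/s²]
Adding exponents of each base unit: kg: 1, m: 1, s: -2
SI base units of force: kg·m/s²

The claimed units kg·m/s² match the derived units, so the claim is correct.

Answer: Yes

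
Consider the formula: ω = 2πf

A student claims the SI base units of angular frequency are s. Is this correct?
Units of each symbol in ω = 2πf:
  f (frequency): 1/s
  The factor 2π is dimensionless.

Multiplying the contributions: [1/s]
Adding exponents of each base unit: s: -1
SI base units of angular frequency: 1/s

The claimed units s (exponents s: 1) do not match the derived units 1/s (exponents s: -1), so the claim is incorrect.

Answer: No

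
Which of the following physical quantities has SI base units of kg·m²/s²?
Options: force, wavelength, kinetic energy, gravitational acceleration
Checking the SI base units of each option:
  force (F = ma): kg·m/s²  ✗
  wavelength (λ = v/f): m  ✗
  kinetic energy (E = ½mv²): kg·m²/s²  ✓ matches
  gravitational acceleration (g = GM/r²): m/s²  ✗

Only kinetic energy has units kg·m²/s².

Answer: kinetic energy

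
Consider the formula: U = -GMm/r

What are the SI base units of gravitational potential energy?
Units of each symbol in U = -GMm/r:
  G (gravitational constant): m³/(kg·s²)
  M (mass): kg
  m (mass): kg
  r (distance): m  → in the denominator, contributes 1/m
  The minus sign does not affect the units.

Multiplying the contributions: [m³/(kg·s²)] · [kg] · [kg] · [1/m]
Adding exponents of each base unit: kg: 1, m: 2, s: -2
SI base units of gravitational potential energy: kg·m²/s²

Answer: kg·m²/s²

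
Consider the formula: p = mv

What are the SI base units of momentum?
Units of each symbol in p = mv:
  m (mass): kg
  v (velocity): m/s

Multiplying the contributions: [kg] · [m/s]
Adding exponents of each base unit: kg: 1, m: 1, s: -1
SI base units of momentum: kg·m/s

Answer: kg·m/s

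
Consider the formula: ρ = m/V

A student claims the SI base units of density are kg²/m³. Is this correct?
Units of each symbol in ρ = m/V:
  m (mass): kg
  V (volume): m³  → in the denominator, contributes 1/m³

Multiplying the contributions: [kg] · [1/m³]
Adding exponents of each base unit: kg: 1, m: -3
SI base units of density: kg/m³

The claimed units kg²/m³ (exponents kg: 2, m: -3) do not match the derived units kg/m³ (exponents kg: 1, m: -3), so the claim is incorrect.

Answer: No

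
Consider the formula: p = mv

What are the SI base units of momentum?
Units of each symbol in p = mv:
  m (mass): kg
  v (velocity): m/s

Multiplying the contributions: [kg] · [m/s]
Adding exponents of each base unit: kg: 1, m: 1, s: -1
SI base units of momentum: kg·m/s

Answer: kg·m/s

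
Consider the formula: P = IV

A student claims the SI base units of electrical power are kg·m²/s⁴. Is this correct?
Units of each symbol in P = IV:
  I (current): A
  V (voltage, in volts): kg·m²/(s³·A)

Multiplying the contributions: [A] · [kg·m²/(s³·A)]
Adding exponents of each base unit: kg: 1, m: 2, s: -3
SI base units of electrical power: kg·m²/s³

The claimed units kg·m²/s⁴ (exponents kg: 1, m: 2, s: -4) do not match the derived units kg·m²/s³ (exponents kg: 1, m: 2, s: -3), so the claim is incorrect.

Answer: No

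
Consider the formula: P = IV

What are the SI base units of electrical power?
Units of each symbol in P = IV:
  I (current): A
  V (voltage, in volts): kg·m²/(s³·A)

Multiplying the contributions: [A] · [kg·m²/(s³·A)]
Adding exponents of each base unit: kg: 1, m: 2, s: -3
SI base units of electrical power: kg·m²/s³

Answer: kg·m²/s³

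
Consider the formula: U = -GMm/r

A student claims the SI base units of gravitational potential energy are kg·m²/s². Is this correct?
Units of each symbol in U = -GMm/r:
  G (gravitational constant): m³/(kg·s²)
  M (mass): kg
  m (mass): kg
  r (distance): m  → in the denominator, contributes 1/m
  The minus sign does not affect the units.

Multiplying the contributions: [m³/(kg·s²)] · [kg] · [kg] · [1/m]
Adding exponents of each base unit: kg: 1, m: 2, s: -2
SI base units of gravitational potential energy: kg·m²/s²

The claimed units kg·m²/s² match the derived units, so the claim is correct.

Answer: Yes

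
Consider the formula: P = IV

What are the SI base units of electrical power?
Units of each symbol in P = IV:
  I (current): A
  V (voltage, in volts): kg·m²/(s³·A)

Multiplying the contributions: [A] · [kg·m²/(s³·A)]
Adding exponents of each base unit: kg: 1, m: 2, s: -3
SI base units of electrical power: kg·m²/s³

Answer: kg·m²/s³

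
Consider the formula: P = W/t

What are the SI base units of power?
Units of each symbol in P = W/t:
  W (work): kg·m²/s²
  t (time): s  → in the denominator, contributes 1/s

Multiplying the contributions: [kg·m²/s²] · [1/s]
Adding exponents of each base unit: kg: 1, m: 2, s: -3
SI base units of power: kg·m²/s³

Answer: kg·m²/s³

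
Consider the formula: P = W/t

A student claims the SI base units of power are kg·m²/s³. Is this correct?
Units of each symbol in P = W/t:
  W (work): kg·m²/s²
  t (time): s  → in the denominator, contributes 1/s

Multiplying the contributions: [kg·m²/s²] · [1/s]
Adding exponents of each base unit: kg: 1, m: 2, s: -3
SI base units of power: kg·m²/s³

The claimed units kg·m²/s³ match the derived units, so the claim is correct.

Answer: Yes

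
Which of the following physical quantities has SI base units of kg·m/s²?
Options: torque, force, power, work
Checking the SI base units of each option:
  torque (τ = Fr): kg·m²/s²  ✗
  force (F = ma): kg·m/s²  ✓ matches
  power (P = W/t): kg·m²/s³  ✗
  work (W = Fd): kg·m²/s²  ✗

Only force has units kg·m/s².

Answer: force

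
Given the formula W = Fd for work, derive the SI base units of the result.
Units of each symbol in W = Fd:
  F (force): kg·m/s²
  d (displacement): m

Multiplying the contributions: [kg·m/s²] · [m]
Adding exponents of each base unit: kg: 1, m: 2, s: -2
SI base units of work: kg·m²/s²

Answer: kg·m²/s²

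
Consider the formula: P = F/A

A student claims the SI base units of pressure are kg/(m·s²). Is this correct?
Units of each symbol in P = F/A:
  F (force): kg·m/s²
  A (area): m²  → in the denominator, contributes 1/m²

Multiplying the contributions: [kg·m/s²] · [1/m²]
Adding exponents of each base unit: kg: 1, m: -1, s: -2
SI base units of pressure: kg/(m·s²)

The claimed units kg/(m·s²) match the derived units, so the claim is correct.

Answer: Yes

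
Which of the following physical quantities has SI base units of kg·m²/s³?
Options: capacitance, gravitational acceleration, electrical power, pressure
Checking the SI base units of each option:
  capacitance (C = Q/V): s⁴·A²/(kg·m²)  ✗
  gravitational acceleration (g = GM/r²): m/s²  ✗
  electrical power (P = IV): kg·m²/s³  ✓ matches
  pressure (P = F/A): kg/(m·s²)  ✗

Only electrical power has units kg·m²/s³.

Answer: electrical power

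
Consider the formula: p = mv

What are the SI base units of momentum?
Units of each symbol in p = mv:
  m (mass): kg
  v (velocity): m/s

Multiplying the contributions: [kg] · [m/s]
Adding exponents of each base unit: kg: 1, m: 1, s: -1
SI base units of momentum: kg·m/s

Answer: kg·m/s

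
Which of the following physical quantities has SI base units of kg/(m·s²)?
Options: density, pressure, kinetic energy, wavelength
Checking the SI base units of each option:
  density (ρ = m/V): kg/m³  ✗
  pressure (P = F/A): kg/(m·s²)  ✓ matches
  kinetic energy (E = ½mv²): kg·m²/s²  ✗
  wavelength (λ = v/f): m  ✗

Only pressure has units kg/(m·s²).

Answer: pressure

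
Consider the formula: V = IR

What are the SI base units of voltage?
Units of each symbol in V = IR:
  I (current): A
  R (resistance, in ohms): kg·m²/(s³·A²)

Multiplying the contributions: [A] · [kg·m²/(s³·A²)]
Adding exponents of each base unit: kg: 1, m: 2, s: -3, A: -1
SI base units of voltage: kg·m²/(s³·A)

Answer: kg·m²/(s³·A)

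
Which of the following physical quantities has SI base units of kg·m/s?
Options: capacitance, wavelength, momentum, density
Checking the SI base units of each option:
  capacitance (C = Q/V): s⁴·A²/(kg·m²)  ✗
  wavelength (λ = v/f): m  ✗
  momentum (p = mv): kg·m/s  ✓ matches
  density (ρ = m/V): kg/m³  ✗

Only momentum has units kg·m/s.

Answer: momentum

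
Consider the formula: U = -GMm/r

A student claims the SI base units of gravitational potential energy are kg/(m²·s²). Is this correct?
Units of each symbol in U = -GMm/r:
  G (gravitational constant): m³/(kg·s²)
  M (mass): kg
  m (mass): kg
  r (distance): m  → in the denominator, contributes 1/m
  The minus sign does not affect the units.

Multiplying the contributions: [m³/(kg·s²)] · [kg] · [kg] · [1/m]
Adding exponents of each base unit: kg: 1, m: 2, s: -2
SI base units of gravitational potential energy: kg·m²/s²

The claimed units kg/(m²·s²) (exponents kg: 1, m: -2, s: -2) do not match the derived units kg·m²/s² (exponents kg: 1, m: 2, s: -2), so the claim is incorrect.

Answer: No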